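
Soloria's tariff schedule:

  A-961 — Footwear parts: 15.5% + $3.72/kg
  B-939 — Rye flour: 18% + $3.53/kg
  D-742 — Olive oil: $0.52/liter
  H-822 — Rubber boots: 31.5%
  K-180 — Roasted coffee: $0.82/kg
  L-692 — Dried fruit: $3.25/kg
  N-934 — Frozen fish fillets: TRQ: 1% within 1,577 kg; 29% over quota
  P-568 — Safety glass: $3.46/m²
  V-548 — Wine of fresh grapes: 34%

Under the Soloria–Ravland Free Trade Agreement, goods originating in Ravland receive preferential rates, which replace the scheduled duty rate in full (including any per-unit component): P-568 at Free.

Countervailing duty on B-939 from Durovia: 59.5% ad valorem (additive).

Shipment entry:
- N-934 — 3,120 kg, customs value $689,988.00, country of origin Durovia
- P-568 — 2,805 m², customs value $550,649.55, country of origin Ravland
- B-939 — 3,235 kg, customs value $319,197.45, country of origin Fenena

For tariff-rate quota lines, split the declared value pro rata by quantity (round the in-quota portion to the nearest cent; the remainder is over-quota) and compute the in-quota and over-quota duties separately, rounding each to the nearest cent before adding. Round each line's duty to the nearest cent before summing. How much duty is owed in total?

Line 1 (N-934, Durovia, 3,120 kg, $689,988.00):
Code N-934 is under a tariff-rate quota (threshold 1,577 kg). In-quota: 1,577 kg at 1%; over-quota: 1,543 kg at 29%.
Pro-rata value split: in-quota = $689,988.00 × 1,577/3,120 = $348,753.55; over-quota = $689,988.00 − $348,753.55 = $341,234.45.
In-quota duty = $348,753.55 × 1% = $3,487.54. Over-quota duty = $341,234.45 × 29% = $98,957.99.
Line duty = $3,487.54 + $98,957.99 = $102,445.53.
Line 2 (P-568, Ravland, 2,805 m², $550,649.55):
Base rate for P-568 is $3.46/m².
Origin Ravland qualifies under the Soloria–Ravland agreement and P-568 is covered: preferential rate Free applies instead.
Duty = $550,649.55 × 0% = $0.00.
Line 3 (B-939, Fenena, 3,235 kg, $319,197.45):
Base rate for B-939 is 18% + $3.53/kg.
The additional-duty order on B-939 targets Durovia, not Fenena; it does not apply.
Duty = $319,197.45 × 18% + 3,235 × $3.53 = $68,875.09.
Total = $102,445.53 + $0.00 + $68,875.09 = $171,320.62.

$171,320.62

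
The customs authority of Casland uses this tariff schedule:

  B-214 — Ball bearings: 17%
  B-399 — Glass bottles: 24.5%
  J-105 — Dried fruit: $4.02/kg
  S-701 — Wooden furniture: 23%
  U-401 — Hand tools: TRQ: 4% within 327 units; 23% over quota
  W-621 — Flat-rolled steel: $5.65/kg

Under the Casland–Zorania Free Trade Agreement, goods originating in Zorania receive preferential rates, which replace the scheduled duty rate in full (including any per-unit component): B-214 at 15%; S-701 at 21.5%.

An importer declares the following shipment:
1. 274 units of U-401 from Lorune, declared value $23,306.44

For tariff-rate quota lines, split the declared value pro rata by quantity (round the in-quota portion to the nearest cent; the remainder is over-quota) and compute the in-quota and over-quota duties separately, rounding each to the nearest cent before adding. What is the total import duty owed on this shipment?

$932.26

Line 1 (U-401, Lorune, 274 units, $23,306.44):
Code U-401 is under a tariff-rate quota (threshold 327 units). Quantity 274 units is within the quota, so the in-quota rate 4% applies to the full value.
Duty = $23,306.44 × 4% = $932.26.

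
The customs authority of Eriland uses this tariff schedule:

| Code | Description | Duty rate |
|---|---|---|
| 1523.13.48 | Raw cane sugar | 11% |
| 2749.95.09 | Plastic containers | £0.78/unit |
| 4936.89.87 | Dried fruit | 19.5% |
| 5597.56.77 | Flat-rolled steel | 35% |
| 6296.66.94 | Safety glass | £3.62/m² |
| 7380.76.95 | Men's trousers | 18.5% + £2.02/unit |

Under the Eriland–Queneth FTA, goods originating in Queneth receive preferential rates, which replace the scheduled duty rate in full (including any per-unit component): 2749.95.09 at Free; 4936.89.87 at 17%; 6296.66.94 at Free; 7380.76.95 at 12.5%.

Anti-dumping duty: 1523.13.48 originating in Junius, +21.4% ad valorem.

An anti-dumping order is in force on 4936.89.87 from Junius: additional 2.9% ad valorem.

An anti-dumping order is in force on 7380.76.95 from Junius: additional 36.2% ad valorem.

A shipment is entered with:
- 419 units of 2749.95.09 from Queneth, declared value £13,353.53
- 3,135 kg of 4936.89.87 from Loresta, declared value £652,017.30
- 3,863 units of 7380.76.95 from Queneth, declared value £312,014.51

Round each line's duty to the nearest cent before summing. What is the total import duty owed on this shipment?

£166,145.18

Line 1 (2749.95.09, Queneth, 419 units, £13,353.53):
Base rate for 2749.95.09 is £0.78/unit.
Origin Queneth qualifies under the Eriland–Queneth agreement and 2749.95.09 is covered: preferential rate Free applies instead.
Duty = £13,353.53 × 0% = £0.00.
Line 2 (4936.89.87, Loresta, 3,135 kg, £652,017.30):
Base rate for 4936.89.87 is 19.5%.
4936.89.87 has an FTA preferential rate, but origin Loresta is not Queneth; base rate stands.
The additional-duty order on 4936.89.87 targets Junius, not Loresta; it does not apply.
Duty = £652,017.30 × 19.5% = £127,143.37.
Line 3 (7380.76.95, Queneth, 3,863 units, £312,014.51):
Base rate for 7380.76.95 is 18.5% + £2.02/unit.
Origin Queneth qualifies under the Eriland–Queneth agreement and 7380.76.95 is covered: preferential rate 12.5% applies instead.
The additional-duty order on 7380.76.95 targets Junius, not Queneth; it does not apply.
Duty = £312,014.51 × 12.5% = £39,001.81.
Total = £0.00 + £127,143.37 + £39,001.81 = £166,145.18.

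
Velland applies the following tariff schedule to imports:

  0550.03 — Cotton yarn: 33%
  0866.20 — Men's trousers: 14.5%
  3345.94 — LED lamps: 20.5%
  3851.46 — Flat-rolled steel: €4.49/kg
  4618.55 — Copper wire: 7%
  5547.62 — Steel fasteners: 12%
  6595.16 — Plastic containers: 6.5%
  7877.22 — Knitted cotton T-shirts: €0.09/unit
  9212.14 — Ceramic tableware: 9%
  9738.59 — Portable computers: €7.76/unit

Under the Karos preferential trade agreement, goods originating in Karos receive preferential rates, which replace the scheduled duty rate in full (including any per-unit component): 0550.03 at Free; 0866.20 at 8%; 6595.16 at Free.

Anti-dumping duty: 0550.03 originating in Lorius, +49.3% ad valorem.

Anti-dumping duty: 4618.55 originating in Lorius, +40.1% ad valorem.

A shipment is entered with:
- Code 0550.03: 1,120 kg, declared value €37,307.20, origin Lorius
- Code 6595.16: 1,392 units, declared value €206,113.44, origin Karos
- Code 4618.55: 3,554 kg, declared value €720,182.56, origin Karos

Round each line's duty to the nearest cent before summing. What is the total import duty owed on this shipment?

Line 1 (0550.03, Lorius, 1,120 kg, €37,307.20):
Base rate for 0550.03 is 33%.
0550.03 has an FTA preferential rate, but origin Lorius is not Karos; base rate stands.
Additional duty on 0550.03 from Lorius: +49.3%. Applied ad valorem rate: 33% + 49.3% = 82.3%.
Duty = €37,307.20 × 82.3% = €30,703.83.
Line 2 (6595.16, Karos, 1,392 units, €206,113.44):
Base rate for 6595.16 is 6.5%.
Origin Karos qualifies under the Velland–Karos agreement and 6595.16 is covered: preferential rate Free applies instead.
Duty = €206,113.44 × 0% = €0.00.
Line 3 (4618.55, Karos, 3,554 kg, €720,182.56):
Base rate for 4618.55 is 7%.
Origin Karos is the FTA partner but 4618.55 is not on the preference list; base rate stands.
The additional-duty order on 4618.55 targets Lorius, not Karos; it does not apply.
Duty = €720,182.56 × 7% = €50,412.78.
Total = €30,703.83 + €0.00 + €50,412.78 = €81,116.61.

€81,116.61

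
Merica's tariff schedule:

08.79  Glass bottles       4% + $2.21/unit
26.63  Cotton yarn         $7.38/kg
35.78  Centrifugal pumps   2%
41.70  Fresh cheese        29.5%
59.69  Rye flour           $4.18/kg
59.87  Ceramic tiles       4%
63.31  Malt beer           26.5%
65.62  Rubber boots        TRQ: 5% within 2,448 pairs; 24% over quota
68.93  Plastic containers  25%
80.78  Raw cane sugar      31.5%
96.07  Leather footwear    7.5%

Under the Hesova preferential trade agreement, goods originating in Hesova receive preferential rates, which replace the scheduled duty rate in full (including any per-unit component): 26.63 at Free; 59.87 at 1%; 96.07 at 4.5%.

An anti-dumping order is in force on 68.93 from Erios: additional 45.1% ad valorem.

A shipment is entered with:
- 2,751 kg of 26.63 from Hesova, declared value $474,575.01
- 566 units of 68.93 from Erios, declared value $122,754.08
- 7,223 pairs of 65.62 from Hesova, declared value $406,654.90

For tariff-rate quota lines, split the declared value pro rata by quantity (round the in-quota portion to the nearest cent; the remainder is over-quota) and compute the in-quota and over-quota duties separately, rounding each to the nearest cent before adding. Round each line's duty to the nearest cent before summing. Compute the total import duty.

Line 1 (26.63, Hesova, 2,751 kg, $474,575.01):
Base rate for 26.63 is $7.38/kg.
Origin Hesova qualifies under the Merica–Hesova agreement and 26.63 is covered: preferential rate Free applies instead.
Duty = $474,575.01 × 0% = $0.00.
Line 2 (68.93, Erios, 566 units, $122,754.08):
Base rate for 68.93 is 25%.
Additional duty on 68.93 from Erios: +45.1%. Applied ad valorem rate: 25% + 45.1% = 70.1%.
Duty = $122,754.08 × 70.1% = $86,050.61.
Line 3 (65.62, Hesova, 7,223 pairs, $406,654.90):
Code 65.62 is under a tariff-rate quota (threshold 2,448 pairs). In-quota: 2,448 pairs at 5%; over-quota: 4,775 pairs at 24%.
Pro-rata value split: in-quota = $406,654.90 × 2,448/7,223 = $137,822.40; over-quota = $406,654.90 − $137,822.40 = $268,832.50.
In-quota duty = $137,822.40 × 5% = $6,891.12. Over-quota duty = $268,832.50 × 24% = $64,519.80.
Line duty = $6,891.12 + $64,519.80 = $71,410.92.
Total = $0.00 + $86,050.61 + $71,410.92 = $157,461.53.

$157,461.53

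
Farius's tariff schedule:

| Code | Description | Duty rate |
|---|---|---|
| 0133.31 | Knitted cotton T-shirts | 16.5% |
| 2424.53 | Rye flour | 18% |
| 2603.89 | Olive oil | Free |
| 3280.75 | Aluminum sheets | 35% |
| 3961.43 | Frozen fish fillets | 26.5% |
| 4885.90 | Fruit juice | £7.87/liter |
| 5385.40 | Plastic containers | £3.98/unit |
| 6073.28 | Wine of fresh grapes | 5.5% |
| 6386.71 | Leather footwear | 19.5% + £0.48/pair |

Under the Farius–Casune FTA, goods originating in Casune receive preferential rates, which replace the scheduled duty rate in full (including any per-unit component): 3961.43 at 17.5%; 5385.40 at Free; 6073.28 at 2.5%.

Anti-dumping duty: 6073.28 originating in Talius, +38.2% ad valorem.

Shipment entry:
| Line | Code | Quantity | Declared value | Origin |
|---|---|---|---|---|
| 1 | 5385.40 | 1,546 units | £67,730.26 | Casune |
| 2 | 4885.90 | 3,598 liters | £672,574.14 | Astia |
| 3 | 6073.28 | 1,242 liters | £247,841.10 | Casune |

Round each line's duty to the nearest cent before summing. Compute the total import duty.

Line 1 (5385.40, Casune, 1,546 units, £67,730.26):
Base rate for 5385.40 is £3.98/unit.
Origin Casune qualifies under the Farius–Casune agreement and 5385.40 is covered: preferential rate Free applies instead.
Duty = £67,730.26 × 0% = £0.00.
Line 2 (4885.90, Astia, 3,598 liters, £672,574.14):
Base rate for 4885.90 is £7.87/liter.
Duty = 3,598 × £7.87 = £28,316.26.
Line 3 (6073.28, Casune, 1,242 liters, £247,841.10):
Base rate for 6073.28 is 5.5%.
Origin Casune qualifies under the Farius–Casune agreement and 6073.28 is covered: preferential rate 2.5% applies instead.
The additional-duty order on 6073.28 targets Talius, not Casune; it does not apply.
Duty = £247,841.10 × 2.5% = £6,196.03.
Total = £0.00 + £28,316.26 + £6,196.03 = £34,512.29.

£34,512.29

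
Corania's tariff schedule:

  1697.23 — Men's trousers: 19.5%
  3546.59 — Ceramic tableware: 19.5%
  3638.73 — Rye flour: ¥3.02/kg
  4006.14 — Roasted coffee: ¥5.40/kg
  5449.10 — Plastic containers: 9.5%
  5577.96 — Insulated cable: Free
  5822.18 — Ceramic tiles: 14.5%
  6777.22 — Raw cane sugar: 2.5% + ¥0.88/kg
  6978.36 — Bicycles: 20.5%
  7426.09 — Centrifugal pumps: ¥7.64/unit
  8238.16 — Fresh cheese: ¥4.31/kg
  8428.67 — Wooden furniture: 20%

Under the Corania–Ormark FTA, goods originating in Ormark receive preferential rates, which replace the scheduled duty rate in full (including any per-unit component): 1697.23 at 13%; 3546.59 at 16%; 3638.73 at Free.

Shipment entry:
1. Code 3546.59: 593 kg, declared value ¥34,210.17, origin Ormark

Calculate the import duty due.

Line 1 (3546.59, Ormark, 593 kg, ¥34,210.17):
Base rate for 3546.59 is 19.5%.
Origin Ormark qualifies under the Corania–Ormark agreement and 3546.59 is covered: preferential rate 16% applies instead.
Duty = ¥34,210.17 × 16% = ¥5,473.63.

¥5,473.63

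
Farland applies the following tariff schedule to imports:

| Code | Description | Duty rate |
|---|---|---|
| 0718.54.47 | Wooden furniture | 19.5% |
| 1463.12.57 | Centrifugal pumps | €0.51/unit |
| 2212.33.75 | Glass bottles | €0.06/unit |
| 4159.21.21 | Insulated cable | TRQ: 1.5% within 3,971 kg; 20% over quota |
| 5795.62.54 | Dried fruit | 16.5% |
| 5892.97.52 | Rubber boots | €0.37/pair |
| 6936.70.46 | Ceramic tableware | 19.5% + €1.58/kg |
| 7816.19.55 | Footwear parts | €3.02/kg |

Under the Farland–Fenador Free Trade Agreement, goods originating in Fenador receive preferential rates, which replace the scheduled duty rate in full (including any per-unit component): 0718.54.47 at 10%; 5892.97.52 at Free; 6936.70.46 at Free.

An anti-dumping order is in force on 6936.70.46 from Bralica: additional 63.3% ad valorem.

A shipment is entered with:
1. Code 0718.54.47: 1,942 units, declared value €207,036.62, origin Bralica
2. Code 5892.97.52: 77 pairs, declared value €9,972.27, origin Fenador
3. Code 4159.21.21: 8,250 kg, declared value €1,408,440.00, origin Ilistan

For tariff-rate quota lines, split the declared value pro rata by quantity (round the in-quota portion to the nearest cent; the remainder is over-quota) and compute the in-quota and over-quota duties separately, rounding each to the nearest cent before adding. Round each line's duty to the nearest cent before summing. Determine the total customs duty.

€196,643.26

Line 1 (0718.54.47, Bralica, 1,942 units, €207,036.62):
Base rate for 0718.54.47 is 19.5%.
0718.54.47 has an FTA preferential rate, but origin Bralica is not Fenador; base rate stands.
Duty = €207,036.62 × 19.5% = €40,372.14.
Line 2 (5892.97.52, Fenador, 77 pairs, €9,972.27):
Base rate for 5892.97.52 is €0.37/pair.
Origin Fenador qualifies under the Farland–Fenador agreement and 5892.97.52 is covered: preferential rate Free applies instead.
Duty = €9,972.27 × 0% = €0.00.
Line 3 (4159.21.21, Ilistan, 8,250 kg, €1,408,440.00):
Code 4159.21.21 is under a tariff-rate quota (threshold 3,971 kg). In-quota: 3,971 kg at 1.5%; over-quota: 4,279 kg at 20%.
Pro-rata value split: in-quota = €1,408,440.00 × 3,971/8,250 = €677,929.12; over-quota = €1,408,440.00 − €677,929.12 = €730,510.88.
In-quota duty = €677,929.12 × 1.5% = €10,168.94. Over-quota duty = €730,510.88 × 20% = €146,102.18.
Line duty = €10,168.94 + €146,102.18 = €156,271.12.
Total = €40,372.14 + €0.00 + €156,271.12 = €196,643.26.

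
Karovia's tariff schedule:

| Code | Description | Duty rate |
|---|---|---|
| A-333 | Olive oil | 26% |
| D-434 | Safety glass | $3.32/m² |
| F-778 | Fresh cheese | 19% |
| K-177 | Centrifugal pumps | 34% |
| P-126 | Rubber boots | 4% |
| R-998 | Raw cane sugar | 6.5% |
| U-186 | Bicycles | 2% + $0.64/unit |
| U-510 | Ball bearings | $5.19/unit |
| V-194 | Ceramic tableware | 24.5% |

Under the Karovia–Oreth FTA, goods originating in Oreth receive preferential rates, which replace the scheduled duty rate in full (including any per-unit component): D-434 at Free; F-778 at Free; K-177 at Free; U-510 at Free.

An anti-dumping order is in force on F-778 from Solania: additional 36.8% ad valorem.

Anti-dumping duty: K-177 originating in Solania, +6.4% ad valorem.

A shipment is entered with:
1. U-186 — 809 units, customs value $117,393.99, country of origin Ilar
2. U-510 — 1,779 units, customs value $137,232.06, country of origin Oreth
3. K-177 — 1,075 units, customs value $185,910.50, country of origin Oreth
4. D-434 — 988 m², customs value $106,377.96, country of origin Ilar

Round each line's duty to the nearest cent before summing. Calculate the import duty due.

Line 1 (U-186, Ilar, 809 units, $117,393.99):
Base rate for U-186 is 2% + $0.64/unit.
Duty = $117,393.99 × 2% + 809 × $0.64 = $2,865.64.
Line 2 (U-510, Oreth, 1,779 units, $137,232.06):
Base rate for U-510 is $5.19/unit.
Origin Oreth qualifies under the Karovia–Oreth agreement and U-510 is covered: preferential rate Free applies instead.
Duty = $137,232.06 × 0% = $0.00.
Line 3 (K-177, Oreth, 1,075 units, $185,910.50):
Base rate for K-177 is 34%.
Origin Oreth qualifies under the Karovia–Oreth agreement and K-177 is covered: preferential rate Free applies instead.
The additional-duty order on K-177 targets Solania, not Oreth; it does not apply.
Duty = $185,910.50 × 0% = $0.00.
Line 4 (D-434, Ilar, 988 m², $106,377.96):
Base rate for D-434 is $3.32/m².
D-434 has an FTA preferential rate, but origin Ilar is not Oreth; base rate stands.
Duty = 988 × $3.32 = $3,280.16.
Total = $2,865.64 + $0.00 + $0.00 + $3,280.16 = $6,145.80.

$6,145.80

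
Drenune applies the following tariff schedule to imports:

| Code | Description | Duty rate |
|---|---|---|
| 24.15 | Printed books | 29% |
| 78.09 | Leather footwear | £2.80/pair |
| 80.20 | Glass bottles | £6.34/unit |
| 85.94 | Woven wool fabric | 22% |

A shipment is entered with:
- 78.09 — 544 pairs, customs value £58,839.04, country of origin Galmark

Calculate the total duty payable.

Line 1 (78.09, Galmark, 544 pairs, £58,839.04):
Base rate for 78.09 is £2.80/pair.
Duty = 544 × £2.80 = £1,523.20.

£1,523.20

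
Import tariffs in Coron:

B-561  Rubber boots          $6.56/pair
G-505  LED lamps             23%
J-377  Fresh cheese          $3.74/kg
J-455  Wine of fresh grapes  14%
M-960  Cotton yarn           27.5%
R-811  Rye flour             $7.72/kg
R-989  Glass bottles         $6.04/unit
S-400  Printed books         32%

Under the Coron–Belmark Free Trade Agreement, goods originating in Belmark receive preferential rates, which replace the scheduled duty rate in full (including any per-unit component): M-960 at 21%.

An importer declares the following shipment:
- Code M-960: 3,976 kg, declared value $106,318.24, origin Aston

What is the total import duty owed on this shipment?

Line 1 (M-960, Aston, 3,976 kg, $106,318.24):
Base rate for M-960 is 27.5%.
M-960 has an FTA preferential rate, but origin Aston is not Belmark; base rate stands.
Duty = $106,318.24 × 27.5% = $29,237.52.

$29,237.52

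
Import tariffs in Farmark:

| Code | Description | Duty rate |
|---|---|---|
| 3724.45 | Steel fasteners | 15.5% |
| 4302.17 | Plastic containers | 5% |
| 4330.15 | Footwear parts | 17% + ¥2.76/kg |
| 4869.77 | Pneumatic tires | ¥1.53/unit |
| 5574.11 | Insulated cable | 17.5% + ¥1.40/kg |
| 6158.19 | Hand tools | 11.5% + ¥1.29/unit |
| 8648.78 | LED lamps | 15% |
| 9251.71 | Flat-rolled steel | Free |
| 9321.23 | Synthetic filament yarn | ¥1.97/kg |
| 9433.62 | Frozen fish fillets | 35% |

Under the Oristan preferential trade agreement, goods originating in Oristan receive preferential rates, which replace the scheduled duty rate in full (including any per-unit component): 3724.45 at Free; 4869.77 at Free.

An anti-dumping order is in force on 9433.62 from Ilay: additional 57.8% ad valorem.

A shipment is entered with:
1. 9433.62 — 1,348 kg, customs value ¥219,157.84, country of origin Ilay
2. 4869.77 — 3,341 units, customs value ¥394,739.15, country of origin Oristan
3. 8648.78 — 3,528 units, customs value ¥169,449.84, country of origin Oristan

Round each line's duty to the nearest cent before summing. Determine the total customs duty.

Line 1 (9433.62, Ilay, 1,348 kg, ¥219,157.84):
Base rate for 9433.62 is 35%.
Additional duty on 9433.62 from Ilay: +57.8%. Applied ad valorem rate: 35% + 57.8% = 92.8%.
Duty = ¥219,157.84 × 92.8% = ¥203,378.48.
Line 2 (4869.77, Oristan, 3,341 units, ¥394,739.15):
Base rate for 4869.77 is ¥1.53/unit.
Origin Oristan qualifies under the Farmark–Oristan agreement and 4869.77 is covered: preferential rate Free applies instead.
Duty = ¥394,739.15 × 0% = ¥0.00.
Line 3 (8648.78, Oristan, 3,528 units, ¥169,449.84):
Base rate for 8648.78 is 15%.
Origin Oristan is the FTA partner but 8648.78 is not on the preference list; base rate stands.
Duty = ¥169,449.84 × 15% = ¥25,417.48.
Total = ¥203,378.48 + ¥0.00 + ¥25,417.48 = ¥228,795.96.

¥228,795.96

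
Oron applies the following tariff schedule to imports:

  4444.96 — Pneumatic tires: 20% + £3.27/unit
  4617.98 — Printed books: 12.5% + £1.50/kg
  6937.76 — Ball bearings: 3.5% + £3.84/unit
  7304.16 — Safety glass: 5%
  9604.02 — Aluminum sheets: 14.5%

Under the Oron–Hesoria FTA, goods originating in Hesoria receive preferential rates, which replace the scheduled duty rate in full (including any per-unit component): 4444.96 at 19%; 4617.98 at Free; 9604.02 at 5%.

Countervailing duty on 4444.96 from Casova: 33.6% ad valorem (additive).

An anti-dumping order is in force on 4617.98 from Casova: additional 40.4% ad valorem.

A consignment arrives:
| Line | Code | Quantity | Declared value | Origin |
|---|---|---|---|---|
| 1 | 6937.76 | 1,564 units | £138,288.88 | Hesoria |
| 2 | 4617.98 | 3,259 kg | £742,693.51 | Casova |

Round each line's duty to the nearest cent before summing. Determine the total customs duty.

£408,619.24

Line 1 (6937.76, Hesoria, 1,564 units, £138,288.88):
Base rate for 6937.76 is 3.5% + £3.84/unit.
Origin Hesoria is the FTA partner but 6937.76 is not on the preference list; base rate stands.
Duty = £138,288.88 × 3.5% + 1,564 × £3.84 = £10,845.87.
Line 2 (4617.98, Casova, 3,259 kg, £742,693.51):
Base rate for 4617.98 is 12.5% + £1.50/kg.
4617.98 has an FTA preferential rate, but origin Casova is not Hesoria; base rate stands.
Additional duty on 4617.98 from Casova: +40.4%. Applied ad valorem rate: 12.5% + 40.4% = 52.9%.
Duty = £742,693.51 × 52.9% + 3,259 × £1.50 = £397,773.37.
Total = £10,845.87 + £397,773.37 = £408,619.24.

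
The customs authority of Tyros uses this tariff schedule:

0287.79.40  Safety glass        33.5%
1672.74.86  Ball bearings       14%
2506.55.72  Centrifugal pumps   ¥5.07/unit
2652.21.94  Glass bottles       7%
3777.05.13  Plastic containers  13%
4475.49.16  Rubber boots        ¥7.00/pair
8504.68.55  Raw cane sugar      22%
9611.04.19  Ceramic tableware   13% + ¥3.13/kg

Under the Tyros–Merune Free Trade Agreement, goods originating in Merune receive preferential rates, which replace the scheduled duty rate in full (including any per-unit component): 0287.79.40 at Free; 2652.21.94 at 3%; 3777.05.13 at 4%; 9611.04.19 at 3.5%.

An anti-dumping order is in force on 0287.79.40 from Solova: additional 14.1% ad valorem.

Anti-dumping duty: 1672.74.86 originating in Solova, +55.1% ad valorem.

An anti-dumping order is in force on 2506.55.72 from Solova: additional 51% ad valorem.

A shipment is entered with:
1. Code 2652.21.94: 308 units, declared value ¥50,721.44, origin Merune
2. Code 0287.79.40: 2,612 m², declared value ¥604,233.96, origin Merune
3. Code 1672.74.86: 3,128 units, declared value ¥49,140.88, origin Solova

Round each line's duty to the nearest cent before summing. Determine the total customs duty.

Line 1 (2652.21.94, Merune, 308 units, ¥50,721.44):
Base rate for 2652.21.94 is 7%.
Origin Merune qualifies under the Tyros–Merune agreement and 2652.21.94 is covered: preferential rate 3% applies instead.
Duty = ¥50,721.44 × 3% = ¥1,521.64.
Line 2 (0287.79.40, Merune, 2,612 m², ¥604,233.96):
Base rate for 0287.79.40 is 33.5%.
Origin Merune qualifies under the Tyros–Merune agreement and 0287.79.40 is covered: preferential rate Free applies instead.
The additional-duty order on 0287.79.40 targets Solova, not Merune; it does not apply.
Duty = ¥604,233.96 × 0% = ¥0.00.
Line 3 (1672.74.86, Solova, 3,128 units, ¥49,140.88):
Base rate for 1672.74.86 is 14%.
Additional duty on 1672.74.86 from Solova: +55.1%. Applied ad valorem rate: 14% + 55.1% = 69.1%.
Duty = ¥49,140.88 × 69.1% = ¥33,956.35.
Total = ¥1,521.64 + ¥0.00 + ¥33,956.35 = ¥35,477.99.

¥35,477.99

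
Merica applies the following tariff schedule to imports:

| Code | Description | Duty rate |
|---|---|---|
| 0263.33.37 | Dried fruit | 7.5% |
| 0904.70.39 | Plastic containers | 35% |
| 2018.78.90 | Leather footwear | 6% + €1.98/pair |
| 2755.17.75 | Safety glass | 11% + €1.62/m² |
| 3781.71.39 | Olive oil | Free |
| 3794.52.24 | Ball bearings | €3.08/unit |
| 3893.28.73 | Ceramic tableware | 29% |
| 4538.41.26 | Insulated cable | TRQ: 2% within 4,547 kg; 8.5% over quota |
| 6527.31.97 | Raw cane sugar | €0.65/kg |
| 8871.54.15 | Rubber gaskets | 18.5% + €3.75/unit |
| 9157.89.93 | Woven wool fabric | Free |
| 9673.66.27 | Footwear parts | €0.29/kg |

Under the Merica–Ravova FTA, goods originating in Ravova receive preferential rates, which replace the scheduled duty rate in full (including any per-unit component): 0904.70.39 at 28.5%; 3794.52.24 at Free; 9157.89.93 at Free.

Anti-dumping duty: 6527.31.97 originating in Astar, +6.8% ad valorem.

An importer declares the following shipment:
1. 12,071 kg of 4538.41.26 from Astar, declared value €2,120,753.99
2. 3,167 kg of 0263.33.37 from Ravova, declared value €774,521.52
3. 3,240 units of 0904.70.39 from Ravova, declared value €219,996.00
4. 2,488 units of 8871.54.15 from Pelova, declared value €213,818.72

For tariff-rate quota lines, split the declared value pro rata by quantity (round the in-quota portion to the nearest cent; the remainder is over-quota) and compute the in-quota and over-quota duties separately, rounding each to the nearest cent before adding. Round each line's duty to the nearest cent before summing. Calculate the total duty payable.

Line 1 (4538.41.26, Astar, 12,071 kg, €2,120,753.99):
Code 4538.41.26 is under a tariff-rate quota (threshold 4,547 kg). In-quota: 4,547 kg at 2%; over-quota: 7,524 kg at 8.5%.
Pro-rata value split: in-quota = €2,120,753.99 × 4,547/12,071 = €798,862.43; over-quota = €2,120,753.99 − €798,862.43 = €1,321,891.56.
In-quota duty = €798,862.43 × 2% = €15,977.25. Over-quota duty = €1,321,891.56 × 8.5% = €112,360.78.
Line duty = €15,977.25 + €112,360.78 = €128,338.03.
Line 2 (0263.33.37, Ravova, 3,167 kg, €774,521.52):
Base rate for 0263.33.37 is 7.5%.
Origin Ravova is the FTA partner but 0263.33.37 is not on the preference list; base rate stands.
Duty = €774,521.52 × 7.5% = €58,089.11.
Line 3 (0904.70.39, Ravova, 3,240 units, €219,996.00):
Base rate for 0904.70.39 is 35%.
Origin Ravova qualifies under the Merica–Ravova agreement and 0904.70.39 is covered: preferential rate 28.5% applies instead.
Duty = €219,996.00 × 28.5% = €62,698.86.
Line 4 (8871.54.15, Pelova, 2,488 units, €213,818.72):
Base rate for 8871.54.15 is 18.5% + €3.75/unit.
Duty = €213,818.72 × 18.5% + 2,488 × €3.75 = €48,886.46.
Total = €128,338.03 + €58,089.11 + €62,698.86 + €48,886.46 = €298,012.46.

€298,012.46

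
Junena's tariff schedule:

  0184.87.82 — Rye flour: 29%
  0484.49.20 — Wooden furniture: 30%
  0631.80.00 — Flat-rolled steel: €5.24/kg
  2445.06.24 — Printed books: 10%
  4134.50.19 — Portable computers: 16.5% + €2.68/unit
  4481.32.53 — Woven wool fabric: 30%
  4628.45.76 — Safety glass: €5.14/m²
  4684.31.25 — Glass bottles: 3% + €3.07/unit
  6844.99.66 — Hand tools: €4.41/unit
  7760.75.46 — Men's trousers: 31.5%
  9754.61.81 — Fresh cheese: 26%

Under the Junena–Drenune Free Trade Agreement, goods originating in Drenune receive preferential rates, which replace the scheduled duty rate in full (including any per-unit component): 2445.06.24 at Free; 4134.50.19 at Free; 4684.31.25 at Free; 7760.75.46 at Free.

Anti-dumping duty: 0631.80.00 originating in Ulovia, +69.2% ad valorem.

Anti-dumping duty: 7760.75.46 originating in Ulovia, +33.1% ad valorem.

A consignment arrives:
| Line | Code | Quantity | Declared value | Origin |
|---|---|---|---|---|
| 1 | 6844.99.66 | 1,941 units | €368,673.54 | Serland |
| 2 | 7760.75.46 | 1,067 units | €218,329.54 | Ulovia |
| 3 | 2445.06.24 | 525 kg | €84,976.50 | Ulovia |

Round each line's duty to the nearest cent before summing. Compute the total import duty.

€158,098.34

Line 1 (6844.99.66, Serland, 1,941 units, €368,673.54):
Base rate for 6844.99.66 is €4.41/unit.
Duty = 1,941 × €4.41 = €8,559.81.
Line 2 (7760.75.46, Ulovia, 1,067 units, €218,329.54):
Base rate for 7760.75.46 is 31.5%.
7760.75.46 has an FTA preferential rate, but origin Ulovia is not Drenune; base rate stands.
Additional duty on 7760.75.46 from Ulovia: +33.1%. Applied ad valorem rate: 31.5% + 33.1% = 64.6%.
Duty = €218,329.54 × 64.6% = €141,040.88.
Line 3 (2445.06.24, Ulovia, 525 kg, €84,976.50):
Base rate for 2445.06.24 is 10%.
2445.06.24 has an FTA preferential rate, but origin Ulovia is not Drenune; base rate stands.
Duty = €84,976.50 × 10% = €8,497.65.
Total = €8,559.81 + €141,040.88 + €8,497.65 = €158,098.34.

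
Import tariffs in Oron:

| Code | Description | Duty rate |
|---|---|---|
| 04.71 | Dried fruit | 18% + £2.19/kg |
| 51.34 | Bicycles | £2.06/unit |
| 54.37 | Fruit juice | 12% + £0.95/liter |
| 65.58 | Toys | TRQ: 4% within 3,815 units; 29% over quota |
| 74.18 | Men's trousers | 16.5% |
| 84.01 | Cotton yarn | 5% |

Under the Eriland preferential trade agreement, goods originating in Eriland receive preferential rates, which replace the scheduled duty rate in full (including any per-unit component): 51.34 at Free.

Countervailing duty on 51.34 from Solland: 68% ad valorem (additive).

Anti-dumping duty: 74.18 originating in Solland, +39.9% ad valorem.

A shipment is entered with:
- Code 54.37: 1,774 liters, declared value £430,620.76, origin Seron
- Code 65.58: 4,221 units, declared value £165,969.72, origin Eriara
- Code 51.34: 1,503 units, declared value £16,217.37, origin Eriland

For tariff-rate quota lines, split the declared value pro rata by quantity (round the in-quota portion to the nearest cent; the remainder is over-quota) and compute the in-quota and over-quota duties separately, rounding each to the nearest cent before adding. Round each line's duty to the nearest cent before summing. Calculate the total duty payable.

Line 1 (54.37, Seron, 1,774 liters, £430,620.76):
Base rate for 54.37 is 12% + £0.95/liter.
Duty = £430,620.76 × 12% + 1,774 × £0.95 = £53,359.79.
Line 2 (65.58, Eriara, 4,221 units, £165,969.72):
Code 65.58 is under a tariff-rate quota (threshold 3,815 units). In-quota: 3,815 units at 4%; over-quota: 406 units at 29%.
Pro-rata value split: in-quota = £165,969.72 × 3,815/4,221 = £150,005.80; over-quota = £165,969.72 − £150,005.80 = £15,963.92.
In-quota duty = £150,005.80 × 4% = £6,000.23. Over-quota duty = £15,963.92 × 29% = £4,629.54.
Line duty = £6,000.23 + £4,629.54 = £10,629.77.
Line 3 (51.34, Eriland, 1,503 units, £16,217.37):
Base rate for 51.34 is £2.06/unit.
Origin Eriland qualifies under the Oron–Eriland agreement and 51.34 is covered: preferential rate Free applies instead.
The additional-duty order on 51.34 targets Solland, not Eriland; it does not apply.
Duty = £16,217.37 × 0% = £0.00.
Total = £53,359.79 + £10,629.77 + £0.00 = £63,989.56.

£63,989.56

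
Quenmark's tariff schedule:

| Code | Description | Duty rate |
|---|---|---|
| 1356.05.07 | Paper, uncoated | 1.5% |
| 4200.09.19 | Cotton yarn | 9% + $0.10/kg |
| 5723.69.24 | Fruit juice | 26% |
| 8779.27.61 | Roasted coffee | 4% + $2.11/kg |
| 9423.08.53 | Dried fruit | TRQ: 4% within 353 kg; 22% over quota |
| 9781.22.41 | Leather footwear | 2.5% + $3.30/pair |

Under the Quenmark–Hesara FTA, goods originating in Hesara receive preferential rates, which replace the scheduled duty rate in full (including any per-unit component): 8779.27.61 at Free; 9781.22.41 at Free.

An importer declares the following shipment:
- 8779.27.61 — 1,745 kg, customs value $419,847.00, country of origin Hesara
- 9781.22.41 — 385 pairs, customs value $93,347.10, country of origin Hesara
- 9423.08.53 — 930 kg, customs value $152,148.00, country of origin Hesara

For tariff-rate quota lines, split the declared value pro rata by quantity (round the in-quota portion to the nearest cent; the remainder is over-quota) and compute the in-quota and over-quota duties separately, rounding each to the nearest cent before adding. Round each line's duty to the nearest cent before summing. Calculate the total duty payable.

Line 1 (8779.27.61, Hesara, 1,745 kg, $419,847.00):
Base rate for 8779.27.61 is 4% + $2.11/kg.
Origin Hesara qualifies under the Quenmark–Hesara agreement and 8779.27.61 is covered: preferential rate Free applies instead.
Duty = $419,847.00 × 0% = $0.00.
Line 2 (9781.22.41, Hesara, 385 pairs, $93,347.10):
Base rate for 9781.22.41 is 2.5% + $3.30/pair.
Origin Hesara qualifies under the Quenmark–Hesara agreement and 9781.22.41 is covered: preferential rate Free applies instead.
Duty = $93,347.10 × 0% = $0.00.
Line 3 (9423.08.53, Hesara, 930 kg, $152,148.00):
Code 9423.08.53 is under a tariff-rate quota (threshold 353 kg). In-quota: 353 kg at 4%; over-quota: 577 kg at 22%.
Pro-rata value split: in-quota = $152,148.00 × 353/930 = $57,750.80; over-quota = $152,148.00 − $57,750.80 = $94,397.20.
In-quota duty = $57,750.80 × 4% = $2,310.03. Over-quota duty = $94,397.20 × 22% = $20,767.38.
Line duty = $2,310.03 + $20,767.38 = $23,077.41.
Total = $0.00 + $0.00 + $23,077.41 = $23,077.41.

$23,077.41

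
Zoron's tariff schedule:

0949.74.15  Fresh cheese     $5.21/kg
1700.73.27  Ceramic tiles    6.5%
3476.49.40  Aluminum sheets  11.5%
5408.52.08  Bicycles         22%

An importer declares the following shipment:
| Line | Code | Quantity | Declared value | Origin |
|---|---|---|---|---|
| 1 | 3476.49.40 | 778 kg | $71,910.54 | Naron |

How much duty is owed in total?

Line 1 (3476.49.40, Naron, 778 kg, $71,910.54):
Base rate for 3476.49.40 is 11.5%.
Duty = $71,910.54 × 11.5% = $8,269.71.

$8,269.71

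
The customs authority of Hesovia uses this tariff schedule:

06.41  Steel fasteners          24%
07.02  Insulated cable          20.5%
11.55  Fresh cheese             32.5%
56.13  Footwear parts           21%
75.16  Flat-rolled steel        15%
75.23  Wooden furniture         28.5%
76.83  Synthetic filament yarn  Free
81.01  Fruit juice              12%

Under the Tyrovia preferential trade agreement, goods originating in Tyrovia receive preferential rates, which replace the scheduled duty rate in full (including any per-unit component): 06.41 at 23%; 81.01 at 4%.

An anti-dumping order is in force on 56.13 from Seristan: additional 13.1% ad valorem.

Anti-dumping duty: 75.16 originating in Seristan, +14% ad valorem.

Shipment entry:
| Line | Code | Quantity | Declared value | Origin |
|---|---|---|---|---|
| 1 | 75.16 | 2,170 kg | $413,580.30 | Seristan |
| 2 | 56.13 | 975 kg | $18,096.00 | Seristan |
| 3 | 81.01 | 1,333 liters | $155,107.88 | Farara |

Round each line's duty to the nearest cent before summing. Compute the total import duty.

$144,721.98

Line 1 (75.16, Seristan, 2,170 kg, $413,580.30):
Base rate for 75.16 is 15%.
Additional duty on 75.16 from Seristan: +14%. Applied ad valorem rate: 15% + 14% = 29%.
Duty = $413,580.30 × 29% = $119,938.29.
Line 2 (56.13, Seristan, 975 kg, $18,096.00):
Base rate for 56.13 is 21%.
Additional duty on 56.13 from Seristan: +13.1%. Applied ad valorem rate: 21% + 13.1% = 34.1%.
Duty = $18,096.00 × 34.1% = $6,170.74.
Line 3 (81.01, Farara, 1,333 liters, $155,107.88):
Base rate for 81.01 is 12%.
81.01 has an FTA preferential rate, but origin Farara is not Tyrovia; base rate stands.
Duty = $155,107.88 × 12% = $18,612.95.
Total = $119,938.29 + $6,170.74 + $18,612.95 = $144,721.98.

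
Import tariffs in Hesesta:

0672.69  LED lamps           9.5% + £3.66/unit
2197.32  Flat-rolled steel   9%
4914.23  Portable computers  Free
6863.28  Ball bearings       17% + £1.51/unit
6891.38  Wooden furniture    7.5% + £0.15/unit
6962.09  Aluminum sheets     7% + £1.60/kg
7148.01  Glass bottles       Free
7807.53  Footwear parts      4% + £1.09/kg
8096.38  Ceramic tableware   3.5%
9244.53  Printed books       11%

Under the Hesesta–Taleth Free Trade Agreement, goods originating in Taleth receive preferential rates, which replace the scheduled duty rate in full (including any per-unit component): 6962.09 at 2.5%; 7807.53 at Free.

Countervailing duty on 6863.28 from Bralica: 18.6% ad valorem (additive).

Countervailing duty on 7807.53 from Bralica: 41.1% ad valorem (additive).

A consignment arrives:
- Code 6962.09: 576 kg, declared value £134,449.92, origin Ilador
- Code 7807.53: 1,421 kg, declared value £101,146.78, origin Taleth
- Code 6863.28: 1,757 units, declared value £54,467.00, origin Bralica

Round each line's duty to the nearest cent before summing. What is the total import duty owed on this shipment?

£32,376.41

Line 1 (6962.09, Ilador, 576 kg, £134,449.92):
Base rate for 6962.09 is 7% + £1.60/kg.
6962.09 has an FTA preferential rate, but origin Ilador is not Taleth; base rate stands.
Duty = £134,449.92 × 7% + 576 × £1.60 = £10,333.09.
Line 2 (7807.53, Taleth, 1,421 kg, £101,146.78):
Base rate for 7807.53 is 4% + £1.09/kg.
Origin Taleth qualifies under the Hesesta–Taleth agreement and 7807.53 is covered: preferential rate Free applies instead.
The additional-duty order on 7807.53 targets Bralica, not Taleth; it does not apply.
Duty = £101,146.78 × 0% = £0.00.
Line 3 (6863.28, Bralica, 1,757 units, £54,467.00):
Base rate for 6863.28 is 17% + £1.51/unit.
Additional duty on 6863.28 from Bralica: +18.6%. Applied ad valorem rate: 17% + 18.6% = 35.6%.
Duty = £54,467.00 × 35.6% + 1,757 × £1.51 = £22,043.32.
Total = £10,333.09 + £0.00 + £22,043.32 = £32,376.41.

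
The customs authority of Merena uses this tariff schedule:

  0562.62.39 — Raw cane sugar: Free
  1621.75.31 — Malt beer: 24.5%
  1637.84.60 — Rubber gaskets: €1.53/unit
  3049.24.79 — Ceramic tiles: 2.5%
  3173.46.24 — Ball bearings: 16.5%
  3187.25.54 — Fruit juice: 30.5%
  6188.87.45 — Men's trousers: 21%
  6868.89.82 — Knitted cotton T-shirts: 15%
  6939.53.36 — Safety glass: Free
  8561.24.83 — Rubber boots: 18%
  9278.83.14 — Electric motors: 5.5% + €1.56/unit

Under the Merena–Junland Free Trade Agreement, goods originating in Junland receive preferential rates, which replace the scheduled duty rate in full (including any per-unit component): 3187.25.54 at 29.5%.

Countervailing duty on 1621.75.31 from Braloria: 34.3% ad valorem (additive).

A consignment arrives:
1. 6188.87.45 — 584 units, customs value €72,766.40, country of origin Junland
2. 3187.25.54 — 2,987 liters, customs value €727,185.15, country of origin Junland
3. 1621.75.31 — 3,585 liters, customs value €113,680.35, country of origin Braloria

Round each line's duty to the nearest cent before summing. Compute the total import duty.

Line 1 (6188.87.45, Junland, 584 units, €72,766.40):
Base rate for 6188.87.45 is 21%.
Origin Junland is the FTA partner but 6188.87.45 is not on the preference list; base rate stands.
Duty = €72,766.40 × 21% = €15,280.94.
Line 2 (3187.25.54, Junland, 2,987 liters, €727,185.15):
Base rate for 3187.25.54 is 30.5%.
Origin Junland qualifies under the Merena–Junland agreement and 3187.25.54 is covered: preferential rate 29.5% applies instead.
Duty = €727,185.15 × 29.5% = €214,519.62.
Line 3 (1621.75.31, Braloria, 3,585 liters, €113,680.35):
Base rate for 1621.75.31 is 24.5%.
Additional duty on 1621.75.31 from Braloria: +34.3%. Applied ad valorem rate: 24.5% + 34.3% = 58.8%.
Duty = €113,680.35 × 58.8% = €66,844.05.
Total = €15,280.94 + €214,519.62 + €66,844.05 = €296,644.61.

€296,644.61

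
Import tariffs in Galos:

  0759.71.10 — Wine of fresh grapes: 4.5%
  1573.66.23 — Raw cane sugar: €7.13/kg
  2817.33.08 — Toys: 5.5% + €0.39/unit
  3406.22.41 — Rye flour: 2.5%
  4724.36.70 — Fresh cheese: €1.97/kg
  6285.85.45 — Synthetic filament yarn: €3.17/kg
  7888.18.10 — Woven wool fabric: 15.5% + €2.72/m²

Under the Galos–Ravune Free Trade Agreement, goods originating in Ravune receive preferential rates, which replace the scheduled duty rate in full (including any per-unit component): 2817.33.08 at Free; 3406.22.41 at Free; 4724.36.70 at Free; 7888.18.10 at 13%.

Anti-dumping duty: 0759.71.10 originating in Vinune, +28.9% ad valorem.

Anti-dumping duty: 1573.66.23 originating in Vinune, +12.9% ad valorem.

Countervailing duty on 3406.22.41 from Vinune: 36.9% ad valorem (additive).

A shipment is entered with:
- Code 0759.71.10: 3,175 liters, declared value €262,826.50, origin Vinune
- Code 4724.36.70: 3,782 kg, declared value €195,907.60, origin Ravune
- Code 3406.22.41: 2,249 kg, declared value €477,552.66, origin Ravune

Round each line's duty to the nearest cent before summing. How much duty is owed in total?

Line 1 (0759.71.10, Vinune, 3,175 liters, €262,826.50):
Base rate for 0759.71.10 is 4.5%.
Additional duty on 0759.71.10 from Vinune: +28.9%. Applied ad valorem rate: 4.5% + 28.9% = 33.4%.
Duty = €262,826.50 × 33.4% = €87,784.05.
Line 2 (4724.36.70, Ravune, 3,782 kg, €195,907.60):
Base rate for 4724.36.70 is €1.97/kg.
Origin Ravune qualifies under the Galos–Ravune agreement and 4724.36.70 is covered: preferential rate Free applies instead.
Duty = €195,907.60 × 0% = €0.00.
Line 3 (3406.22.41, Ravune, 2,249 kg, €477,552.66):
Base rate for 3406.22.41 is 2.5%.
Origin Ravune qualifies under the Galos–Ravune agreement and 3406.22.41 is covered: preferential rate Free applies instead.
The additional-duty order on 3406.22.41 targets Vinune, not Ravune; it does not apply.
Duty = €477,552.66 × 0% = €0.00.
Total = €87,784.05 + €0.00 + €0.00 = €87,784.05.

€87,784.05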